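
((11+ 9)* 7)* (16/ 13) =2240/ 13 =172.31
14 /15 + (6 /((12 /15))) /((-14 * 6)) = 709 /840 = 0.84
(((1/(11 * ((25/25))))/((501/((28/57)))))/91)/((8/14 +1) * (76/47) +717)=1316/966718617579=0.00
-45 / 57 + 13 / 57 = -32 / 57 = -0.56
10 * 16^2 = 2560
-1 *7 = -7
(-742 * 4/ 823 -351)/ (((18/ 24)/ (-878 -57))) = 1091485340/ 2469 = 442075.88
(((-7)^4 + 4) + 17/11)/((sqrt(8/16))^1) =26472*sqrt(2)/11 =3403.37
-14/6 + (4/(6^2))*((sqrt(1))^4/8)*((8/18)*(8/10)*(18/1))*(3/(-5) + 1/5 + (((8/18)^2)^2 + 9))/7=-22978063/10333575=-2.22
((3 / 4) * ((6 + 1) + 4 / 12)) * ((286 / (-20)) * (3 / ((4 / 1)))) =-4719 / 80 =-58.99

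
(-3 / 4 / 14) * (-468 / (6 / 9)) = 1053 / 28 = 37.61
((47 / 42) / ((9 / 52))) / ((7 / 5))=6110 / 1323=4.62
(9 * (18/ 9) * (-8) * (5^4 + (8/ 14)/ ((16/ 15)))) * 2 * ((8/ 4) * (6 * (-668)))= 10108817280/ 7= 1444116754.29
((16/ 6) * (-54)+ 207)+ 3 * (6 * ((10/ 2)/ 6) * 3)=108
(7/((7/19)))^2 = 361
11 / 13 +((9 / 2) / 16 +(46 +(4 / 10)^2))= 491789 / 10400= 47.29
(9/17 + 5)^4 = 78074896/83521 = 934.79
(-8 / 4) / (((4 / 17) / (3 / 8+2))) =-323 / 16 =-20.19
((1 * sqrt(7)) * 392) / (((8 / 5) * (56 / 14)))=245 * sqrt(7) / 4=162.05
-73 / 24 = -3.04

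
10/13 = 0.77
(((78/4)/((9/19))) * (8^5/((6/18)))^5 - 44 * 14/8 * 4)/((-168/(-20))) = 944803862227729917904157950/21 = 44990660106082377043055140.00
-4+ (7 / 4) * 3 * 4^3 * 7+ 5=2353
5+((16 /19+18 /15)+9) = 1524 /95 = 16.04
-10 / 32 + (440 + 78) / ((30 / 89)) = 368741 / 240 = 1536.42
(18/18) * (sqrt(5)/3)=sqrt(5)/3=0.75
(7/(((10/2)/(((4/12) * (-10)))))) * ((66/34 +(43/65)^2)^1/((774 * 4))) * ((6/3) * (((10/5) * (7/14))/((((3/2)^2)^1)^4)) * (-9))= 153088768/60790453425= 0.00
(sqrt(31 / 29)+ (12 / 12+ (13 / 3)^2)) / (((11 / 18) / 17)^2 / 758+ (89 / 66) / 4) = 195184242 * sqrt(899) / 1908231349+ 3860310564 / 65801081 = 61.73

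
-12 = -12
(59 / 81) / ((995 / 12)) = 236 / 26865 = 0.01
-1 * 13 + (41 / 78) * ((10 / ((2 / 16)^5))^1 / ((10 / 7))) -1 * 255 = 4691756 / 39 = 120301.44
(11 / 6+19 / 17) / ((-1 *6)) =-301 / 612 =-0.49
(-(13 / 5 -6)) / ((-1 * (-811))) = 17 / 4055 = 0.00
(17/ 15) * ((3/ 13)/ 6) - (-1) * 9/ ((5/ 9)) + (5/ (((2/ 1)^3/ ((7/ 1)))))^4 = 382.61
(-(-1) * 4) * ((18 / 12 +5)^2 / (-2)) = -169 / 2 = -84.50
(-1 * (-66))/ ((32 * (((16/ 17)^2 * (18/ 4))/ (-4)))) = -3179/ 1536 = -2.07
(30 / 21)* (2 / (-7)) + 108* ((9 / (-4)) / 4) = -11987 / 196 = -61.16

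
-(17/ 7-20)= 123/ 7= 17.57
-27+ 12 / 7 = -177 / 7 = -25.29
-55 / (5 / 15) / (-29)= 165 / 29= 5.69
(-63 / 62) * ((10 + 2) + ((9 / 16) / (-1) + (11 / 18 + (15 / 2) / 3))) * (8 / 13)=-14665 / 1612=-9.10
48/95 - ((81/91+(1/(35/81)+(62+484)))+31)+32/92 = -115195317/198835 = -579.35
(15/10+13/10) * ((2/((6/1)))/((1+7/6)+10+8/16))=7/95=0.07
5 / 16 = 0.31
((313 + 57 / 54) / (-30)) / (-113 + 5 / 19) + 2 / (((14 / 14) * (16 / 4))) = 685747 / 1156680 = 0.59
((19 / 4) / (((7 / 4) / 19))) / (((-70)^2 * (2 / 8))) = 361 / 8575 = 0.04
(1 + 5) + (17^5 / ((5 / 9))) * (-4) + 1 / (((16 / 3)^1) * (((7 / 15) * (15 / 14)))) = -408918561 / 40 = -10222964.02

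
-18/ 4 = -9/ 2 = -4.50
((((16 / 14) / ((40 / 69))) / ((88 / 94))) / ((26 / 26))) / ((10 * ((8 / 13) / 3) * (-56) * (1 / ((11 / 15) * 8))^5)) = -13167998272 / 103359375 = -127.40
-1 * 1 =-1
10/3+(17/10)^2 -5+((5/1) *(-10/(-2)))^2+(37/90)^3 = 456567463/729000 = 626.29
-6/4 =-3/2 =-1.50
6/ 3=2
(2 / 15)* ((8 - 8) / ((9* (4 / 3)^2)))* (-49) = 0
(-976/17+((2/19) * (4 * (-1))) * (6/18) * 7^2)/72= -7787/8721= -0.89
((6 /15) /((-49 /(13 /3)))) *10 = -52 /147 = -0.35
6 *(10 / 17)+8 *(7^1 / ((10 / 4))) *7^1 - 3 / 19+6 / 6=260292 / 1615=161.17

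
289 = 289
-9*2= -18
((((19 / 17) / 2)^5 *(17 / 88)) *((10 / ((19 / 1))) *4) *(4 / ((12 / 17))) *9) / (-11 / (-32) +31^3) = 1954815 / 51520434889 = 0.00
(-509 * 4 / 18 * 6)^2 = 4145296 / 9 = 460588.44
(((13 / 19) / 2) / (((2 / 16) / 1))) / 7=52 / 133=0.39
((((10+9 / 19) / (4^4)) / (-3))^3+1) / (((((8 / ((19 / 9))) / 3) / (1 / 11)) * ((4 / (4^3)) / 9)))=3107015082089 / 299800461312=10.36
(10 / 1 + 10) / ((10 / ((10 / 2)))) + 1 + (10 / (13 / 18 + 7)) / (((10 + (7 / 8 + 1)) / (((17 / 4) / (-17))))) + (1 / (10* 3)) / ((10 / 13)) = 8728033 / 792300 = 11.02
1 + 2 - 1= 2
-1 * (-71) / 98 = 71 / 98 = 0.72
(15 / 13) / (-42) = -5 / 182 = -0.03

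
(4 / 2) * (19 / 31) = 1.23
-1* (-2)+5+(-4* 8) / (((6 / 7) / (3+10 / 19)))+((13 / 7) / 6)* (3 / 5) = -496609 / 3990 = -124.46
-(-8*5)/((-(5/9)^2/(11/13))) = -7128/65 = -109.66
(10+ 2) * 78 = 936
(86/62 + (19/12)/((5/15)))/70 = 761/8680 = 0.09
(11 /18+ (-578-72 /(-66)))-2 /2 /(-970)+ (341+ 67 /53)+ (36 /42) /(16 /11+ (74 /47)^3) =-472053423763049 /2018419423020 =-233.87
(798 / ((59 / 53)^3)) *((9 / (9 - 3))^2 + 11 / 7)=908000823 / 410758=2210.55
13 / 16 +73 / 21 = 1441 / 336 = 4.29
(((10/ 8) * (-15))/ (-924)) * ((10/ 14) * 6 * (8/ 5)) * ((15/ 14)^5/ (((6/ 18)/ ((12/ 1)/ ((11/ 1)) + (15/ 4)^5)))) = 437.73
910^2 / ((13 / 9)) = 573300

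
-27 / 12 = -9 / 4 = -2.25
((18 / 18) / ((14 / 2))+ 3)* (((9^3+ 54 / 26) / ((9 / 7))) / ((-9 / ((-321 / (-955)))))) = -828608 / 12415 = -66.74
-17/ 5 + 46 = 213/ 5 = 42.60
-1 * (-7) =7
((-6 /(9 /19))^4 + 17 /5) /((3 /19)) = 198114083 /1215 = 163056.86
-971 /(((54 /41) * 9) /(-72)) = 159244 /27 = 5897.93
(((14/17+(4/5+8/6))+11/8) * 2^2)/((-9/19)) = -167903/4590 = -36.58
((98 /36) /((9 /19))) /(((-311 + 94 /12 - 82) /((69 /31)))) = -21413 /644769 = -0.03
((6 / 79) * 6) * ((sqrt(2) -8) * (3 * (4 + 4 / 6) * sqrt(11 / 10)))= 252 * sqrt(110) * (-8 + sqrt(2)) / 395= -44.07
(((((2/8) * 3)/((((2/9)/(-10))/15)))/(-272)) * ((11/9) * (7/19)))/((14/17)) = 2475/2432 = 1.02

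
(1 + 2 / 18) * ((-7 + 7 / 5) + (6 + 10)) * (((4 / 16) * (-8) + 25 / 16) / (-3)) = 91 / 54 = 1.69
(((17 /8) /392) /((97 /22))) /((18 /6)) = 187 /456288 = 0.00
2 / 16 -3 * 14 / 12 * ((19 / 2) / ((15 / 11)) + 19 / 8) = -7817 / 240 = -32.57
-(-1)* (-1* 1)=-1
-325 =-325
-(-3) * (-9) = -27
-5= -5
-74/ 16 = -37/ 8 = -4.62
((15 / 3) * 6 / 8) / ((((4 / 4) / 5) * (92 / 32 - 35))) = -150 / 257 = -0.58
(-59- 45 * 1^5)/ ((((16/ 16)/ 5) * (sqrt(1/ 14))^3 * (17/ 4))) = -29120 * sqrt(14)/ 17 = -6409.24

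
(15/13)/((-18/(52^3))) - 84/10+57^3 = 2642569/15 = 176171.27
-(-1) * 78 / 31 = 78 / 31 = 2.52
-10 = -10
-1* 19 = -19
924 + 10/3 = 2782/3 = 927.33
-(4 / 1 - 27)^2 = -529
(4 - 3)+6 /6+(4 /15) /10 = 152 /75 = 2.03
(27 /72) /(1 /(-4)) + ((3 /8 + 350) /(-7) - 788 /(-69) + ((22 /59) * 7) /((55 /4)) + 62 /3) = -7324407 /379960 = -19.28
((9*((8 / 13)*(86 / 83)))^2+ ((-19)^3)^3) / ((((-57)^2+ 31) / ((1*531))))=-39897879528209782725 / 763742096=-52239990092.43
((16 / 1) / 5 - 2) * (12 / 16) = 9 / 10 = 0.90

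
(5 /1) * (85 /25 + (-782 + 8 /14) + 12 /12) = -27196 /7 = -3885.14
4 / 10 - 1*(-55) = 277 / 5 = 55.40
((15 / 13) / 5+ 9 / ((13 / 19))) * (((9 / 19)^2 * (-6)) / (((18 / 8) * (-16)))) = 2349 / 4693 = 0.50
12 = 12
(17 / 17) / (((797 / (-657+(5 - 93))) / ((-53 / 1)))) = 39485 / 797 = 49.54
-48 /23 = -2.09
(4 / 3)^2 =16 / 9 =1.78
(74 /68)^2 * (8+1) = 12321 /1156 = 10.66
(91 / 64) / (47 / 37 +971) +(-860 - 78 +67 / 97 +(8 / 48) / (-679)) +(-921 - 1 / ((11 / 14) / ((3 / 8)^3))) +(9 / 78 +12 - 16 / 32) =-25536680501357 / 13827830016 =-1846.76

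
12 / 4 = 3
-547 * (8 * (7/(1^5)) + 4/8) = -61811/2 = -30905.50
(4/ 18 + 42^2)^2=252110884/ 81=3112480.05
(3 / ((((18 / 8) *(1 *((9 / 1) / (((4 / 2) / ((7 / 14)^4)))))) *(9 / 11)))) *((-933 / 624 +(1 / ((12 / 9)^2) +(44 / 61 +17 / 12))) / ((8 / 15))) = 2523290 / 192699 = 13.09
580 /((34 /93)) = 26970 /17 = 1586.47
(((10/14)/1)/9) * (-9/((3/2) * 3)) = -10/63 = -0.16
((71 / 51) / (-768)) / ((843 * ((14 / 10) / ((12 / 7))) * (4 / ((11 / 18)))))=-0.00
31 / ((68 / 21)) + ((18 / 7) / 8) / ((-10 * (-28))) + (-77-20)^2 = 1255307633 / 133280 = 9418.57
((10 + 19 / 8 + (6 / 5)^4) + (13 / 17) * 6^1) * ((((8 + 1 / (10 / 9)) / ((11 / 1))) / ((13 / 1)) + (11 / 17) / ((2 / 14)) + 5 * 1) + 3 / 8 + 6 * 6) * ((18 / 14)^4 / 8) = 47453856823599327 / 158761803200000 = 298.90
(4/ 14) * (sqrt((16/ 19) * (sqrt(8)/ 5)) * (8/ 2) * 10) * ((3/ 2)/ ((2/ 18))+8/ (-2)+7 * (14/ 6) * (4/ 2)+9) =9824 * 2^(3/ 4) * sqrt(95)/ 399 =403.60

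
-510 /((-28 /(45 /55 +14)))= 41565 /154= 269.90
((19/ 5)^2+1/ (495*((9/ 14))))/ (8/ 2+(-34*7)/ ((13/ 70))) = -4182373/ 369943200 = -0.01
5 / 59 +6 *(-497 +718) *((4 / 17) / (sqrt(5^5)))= 5 / 59 +312 *sqrt(5) / 125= 5.67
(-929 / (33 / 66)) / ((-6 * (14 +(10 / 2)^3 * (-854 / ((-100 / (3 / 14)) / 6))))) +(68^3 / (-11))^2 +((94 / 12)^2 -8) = 9869743702645381 / 12079188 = 817086686.84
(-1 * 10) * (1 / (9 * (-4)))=5 / 18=0.28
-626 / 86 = -313 / 43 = -7.28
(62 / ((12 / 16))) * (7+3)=2480 / 3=826.67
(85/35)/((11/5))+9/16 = 2053/1232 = 1.67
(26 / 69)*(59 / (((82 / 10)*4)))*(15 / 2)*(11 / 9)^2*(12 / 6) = 2320175 / 152766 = 15.19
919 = 919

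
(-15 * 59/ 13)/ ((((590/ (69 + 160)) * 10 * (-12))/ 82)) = 9389/ 520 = 18.06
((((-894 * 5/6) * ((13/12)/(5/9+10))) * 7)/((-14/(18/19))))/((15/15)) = 52299/1444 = 36.22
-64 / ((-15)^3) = 64 / 3375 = 0.02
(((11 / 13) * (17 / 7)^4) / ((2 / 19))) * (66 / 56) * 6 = 1728133011 / 873964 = 1977.35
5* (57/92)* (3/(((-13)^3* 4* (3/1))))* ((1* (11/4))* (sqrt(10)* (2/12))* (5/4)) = -5225* sqrt(10)/25871872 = -0.00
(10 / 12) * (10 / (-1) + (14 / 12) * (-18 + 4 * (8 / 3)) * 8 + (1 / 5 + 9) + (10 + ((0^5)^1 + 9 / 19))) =-50249 / 1026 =-48.98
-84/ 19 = -4.42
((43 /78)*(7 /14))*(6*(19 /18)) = 817 /468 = 1.75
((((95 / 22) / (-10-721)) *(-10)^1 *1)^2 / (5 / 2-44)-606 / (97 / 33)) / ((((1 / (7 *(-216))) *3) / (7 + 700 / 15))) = 2902820059448205792 / 520558989731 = 5576351.80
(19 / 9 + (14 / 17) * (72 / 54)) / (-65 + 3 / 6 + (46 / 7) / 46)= -6874 / 137853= -0.05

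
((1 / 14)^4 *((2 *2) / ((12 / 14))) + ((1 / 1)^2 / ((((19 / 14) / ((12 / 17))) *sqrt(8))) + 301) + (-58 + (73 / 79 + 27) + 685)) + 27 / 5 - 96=42 *sqrt(2) / 323 + 2813722691 / 3251640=865.51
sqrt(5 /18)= sqrt(10) /6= 0.53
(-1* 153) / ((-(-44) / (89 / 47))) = -13617 / 2068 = -6.58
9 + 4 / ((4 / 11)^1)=20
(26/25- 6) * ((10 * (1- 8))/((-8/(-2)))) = 434/5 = 86.80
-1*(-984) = 984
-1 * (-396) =396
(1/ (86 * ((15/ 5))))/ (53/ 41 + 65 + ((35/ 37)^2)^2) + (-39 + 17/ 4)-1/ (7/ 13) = -681684280092761/ 18621648745476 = -36.61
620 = 620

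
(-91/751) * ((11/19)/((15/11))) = -11011/214035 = -0.05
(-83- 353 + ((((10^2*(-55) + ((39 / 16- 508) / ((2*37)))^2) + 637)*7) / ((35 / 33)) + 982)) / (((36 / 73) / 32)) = -1776188377647 / 876160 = -2027242.03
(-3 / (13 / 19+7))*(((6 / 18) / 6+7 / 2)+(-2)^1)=-133 / 219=-0.61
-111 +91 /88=-109.97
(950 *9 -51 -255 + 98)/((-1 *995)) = -8342/995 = -8.38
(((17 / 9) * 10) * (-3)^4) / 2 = 765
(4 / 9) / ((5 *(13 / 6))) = 0.04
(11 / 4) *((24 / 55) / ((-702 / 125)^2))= 3125 / 82134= 0.04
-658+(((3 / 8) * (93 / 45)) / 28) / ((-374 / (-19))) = -275622451 / 418880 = -658.00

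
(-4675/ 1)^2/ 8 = 21855625/ 8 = 2731953.12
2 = 2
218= 218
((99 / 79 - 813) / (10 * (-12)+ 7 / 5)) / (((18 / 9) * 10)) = 16032 / 46847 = 0.34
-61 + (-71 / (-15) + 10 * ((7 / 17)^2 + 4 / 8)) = -214891 / 4335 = -49.57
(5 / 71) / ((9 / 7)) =35 / 639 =0.05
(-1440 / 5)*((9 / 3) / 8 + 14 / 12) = -444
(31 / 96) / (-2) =-0.16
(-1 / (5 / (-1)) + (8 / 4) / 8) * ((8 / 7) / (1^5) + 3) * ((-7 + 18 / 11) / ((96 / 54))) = -138591 / 24640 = -5.62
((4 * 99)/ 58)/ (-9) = -22/ 29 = -0.76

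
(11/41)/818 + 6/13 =201371/435994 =0.46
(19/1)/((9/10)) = 21.11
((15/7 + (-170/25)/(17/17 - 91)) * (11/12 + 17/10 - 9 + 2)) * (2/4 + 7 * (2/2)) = -459461/6300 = -72.93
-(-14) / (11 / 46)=644 / 11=58.55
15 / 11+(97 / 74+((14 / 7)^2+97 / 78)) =125683 / 15873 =7.92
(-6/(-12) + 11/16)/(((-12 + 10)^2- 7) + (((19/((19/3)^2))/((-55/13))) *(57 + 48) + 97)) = 3971/275024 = 0.01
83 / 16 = 5.19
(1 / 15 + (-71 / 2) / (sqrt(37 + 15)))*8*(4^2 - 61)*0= 0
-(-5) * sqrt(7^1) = 5 * sqrt(7) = 13.23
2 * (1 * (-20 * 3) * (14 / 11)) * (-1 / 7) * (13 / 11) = 3120 / 121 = 25.79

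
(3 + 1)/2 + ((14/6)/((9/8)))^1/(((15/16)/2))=2602/405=6.42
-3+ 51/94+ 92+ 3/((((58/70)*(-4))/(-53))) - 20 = 640701/5452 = 117.52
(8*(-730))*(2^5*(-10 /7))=1868800 /7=266971.43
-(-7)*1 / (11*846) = 7 / 9306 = 0.00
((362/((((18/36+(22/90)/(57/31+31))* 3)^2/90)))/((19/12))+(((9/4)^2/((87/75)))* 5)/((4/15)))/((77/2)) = 6098380502367375/26201776507808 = 232.75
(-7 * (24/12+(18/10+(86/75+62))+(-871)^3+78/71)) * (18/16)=36945651684207/7100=5203612913.27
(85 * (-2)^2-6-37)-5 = 292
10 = 10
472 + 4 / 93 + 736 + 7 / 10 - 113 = 1019041 / 930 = 1095.74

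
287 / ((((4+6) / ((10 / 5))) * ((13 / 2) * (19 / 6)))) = 3444 / 1235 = 2.79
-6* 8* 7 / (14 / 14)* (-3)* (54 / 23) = 54432 / 23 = 2366.61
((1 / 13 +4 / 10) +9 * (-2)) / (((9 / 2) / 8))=-18224 / 585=-31.15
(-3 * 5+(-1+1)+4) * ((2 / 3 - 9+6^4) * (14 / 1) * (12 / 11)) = -216328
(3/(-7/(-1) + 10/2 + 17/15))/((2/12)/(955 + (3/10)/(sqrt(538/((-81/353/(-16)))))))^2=2088585 * sqrt(189914)/37413058 + 22447538534219049/2993044640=7499925.34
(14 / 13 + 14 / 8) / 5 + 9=2487 / 260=9.57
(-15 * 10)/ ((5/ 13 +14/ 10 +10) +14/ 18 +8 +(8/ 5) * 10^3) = -87750/ 948029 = -0.09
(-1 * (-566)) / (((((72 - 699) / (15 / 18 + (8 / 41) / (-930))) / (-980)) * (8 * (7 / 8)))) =83907236 / 796917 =105.29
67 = 67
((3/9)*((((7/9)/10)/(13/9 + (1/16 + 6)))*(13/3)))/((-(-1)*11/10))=1456/107019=0.01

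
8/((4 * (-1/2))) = -4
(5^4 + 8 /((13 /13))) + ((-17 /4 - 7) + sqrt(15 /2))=sqrt(30) /2 + 2487 /4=624.49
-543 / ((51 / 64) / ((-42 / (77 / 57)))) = 3961728 / 187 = 21185.71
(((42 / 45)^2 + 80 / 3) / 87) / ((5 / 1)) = 6196 / 97875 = 0.06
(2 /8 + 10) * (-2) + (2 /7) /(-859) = -246537 /12026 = -20.50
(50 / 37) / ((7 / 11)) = 550 / 259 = 2.12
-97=-97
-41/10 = -4.10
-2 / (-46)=1 / 23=0.04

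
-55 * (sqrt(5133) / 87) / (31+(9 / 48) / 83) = -73040 * sqrt(5133) / 3581877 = -1.46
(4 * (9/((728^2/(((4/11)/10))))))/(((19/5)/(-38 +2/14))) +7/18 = 339201419/872287416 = 0.39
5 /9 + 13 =122 /9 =13.56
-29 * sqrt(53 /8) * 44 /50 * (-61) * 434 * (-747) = -3154284441 * sqrt(106) /25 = -1299013838.56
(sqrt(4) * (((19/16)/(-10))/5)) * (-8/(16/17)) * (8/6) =323/600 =0.54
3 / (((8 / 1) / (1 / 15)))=1 / 40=0.02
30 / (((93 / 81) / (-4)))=-3240 / 31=-104.52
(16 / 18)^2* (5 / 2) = 1.98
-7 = -7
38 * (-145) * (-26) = 143260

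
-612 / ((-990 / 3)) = 102 / 55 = 1.85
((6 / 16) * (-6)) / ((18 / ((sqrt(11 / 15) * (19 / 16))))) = -19 * sqrt(165) / 1920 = -0.13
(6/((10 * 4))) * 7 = 21/20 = 1.05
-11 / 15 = -0.73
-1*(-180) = 180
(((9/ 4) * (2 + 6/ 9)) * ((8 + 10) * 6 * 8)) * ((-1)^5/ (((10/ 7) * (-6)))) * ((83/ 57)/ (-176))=-5229/ 1045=-5.00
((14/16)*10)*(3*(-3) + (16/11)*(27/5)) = -441/44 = -10.02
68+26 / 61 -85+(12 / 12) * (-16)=-1987 / 61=-32.57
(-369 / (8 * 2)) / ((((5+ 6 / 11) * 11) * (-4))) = 369 / 3904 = 0.09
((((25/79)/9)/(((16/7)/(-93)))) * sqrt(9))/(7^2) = -775/8848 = -0.09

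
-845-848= -1693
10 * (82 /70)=82 /7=11.71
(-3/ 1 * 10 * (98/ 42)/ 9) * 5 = -350/ 9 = -38.89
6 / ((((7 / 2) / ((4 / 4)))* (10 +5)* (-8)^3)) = -0.00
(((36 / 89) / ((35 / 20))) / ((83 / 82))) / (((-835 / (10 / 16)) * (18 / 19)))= -1558 / 8635403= -0.00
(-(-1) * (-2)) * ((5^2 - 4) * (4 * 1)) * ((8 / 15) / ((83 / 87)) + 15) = -1084776 / 415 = -2613.92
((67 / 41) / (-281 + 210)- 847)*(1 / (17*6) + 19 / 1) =-2390480638 / 148461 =-16101.74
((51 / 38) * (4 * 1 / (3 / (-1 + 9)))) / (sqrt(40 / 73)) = 68 * sqrt(730) / 95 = 19.34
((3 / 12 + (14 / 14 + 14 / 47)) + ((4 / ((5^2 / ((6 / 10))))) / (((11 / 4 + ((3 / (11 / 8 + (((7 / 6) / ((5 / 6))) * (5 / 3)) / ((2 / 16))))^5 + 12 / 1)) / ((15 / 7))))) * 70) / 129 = 1201432553577555943 / 61401066609767318540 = 0.02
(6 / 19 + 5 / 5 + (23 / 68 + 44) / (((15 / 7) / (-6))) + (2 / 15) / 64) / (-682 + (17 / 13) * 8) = 0.18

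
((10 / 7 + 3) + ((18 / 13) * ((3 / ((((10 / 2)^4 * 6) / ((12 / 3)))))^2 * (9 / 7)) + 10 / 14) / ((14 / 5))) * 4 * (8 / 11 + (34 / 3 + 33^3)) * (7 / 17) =368686214208558 / 1329453125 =277321.71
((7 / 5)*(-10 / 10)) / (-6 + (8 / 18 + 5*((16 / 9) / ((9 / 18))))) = -63 / 550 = -0.11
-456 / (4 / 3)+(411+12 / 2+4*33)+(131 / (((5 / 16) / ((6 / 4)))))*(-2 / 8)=249 / 5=49.80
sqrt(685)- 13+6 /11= -137 /11+sqrt(685)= 13.72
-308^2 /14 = -6776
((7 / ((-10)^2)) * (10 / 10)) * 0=0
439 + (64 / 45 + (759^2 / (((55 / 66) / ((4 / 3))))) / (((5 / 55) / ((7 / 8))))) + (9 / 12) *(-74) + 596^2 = 830452349 / 90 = 9227248.32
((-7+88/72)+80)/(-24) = -167/54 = -3.09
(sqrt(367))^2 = 367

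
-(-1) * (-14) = -14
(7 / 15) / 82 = 7 / 1230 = 0.01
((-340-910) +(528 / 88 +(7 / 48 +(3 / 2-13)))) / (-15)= 60257 / 720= 83.69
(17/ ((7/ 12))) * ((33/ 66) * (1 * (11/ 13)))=1122/ 91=12.33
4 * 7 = 28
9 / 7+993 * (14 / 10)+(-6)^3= 41142 / 35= 1175.49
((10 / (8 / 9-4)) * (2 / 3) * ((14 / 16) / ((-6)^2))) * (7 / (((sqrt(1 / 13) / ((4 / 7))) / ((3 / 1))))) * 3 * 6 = -45 * sqrt(13) / 4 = -40.56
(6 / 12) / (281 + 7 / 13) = 13 / 7320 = 0.00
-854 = -854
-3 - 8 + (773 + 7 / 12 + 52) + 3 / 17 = 166211 / 204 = 814.76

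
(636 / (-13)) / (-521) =636 / 6773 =0.09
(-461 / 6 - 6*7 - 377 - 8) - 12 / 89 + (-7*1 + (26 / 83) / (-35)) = -792663469 / 1551270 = -510.98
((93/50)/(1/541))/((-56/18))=-452817/1400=-323.44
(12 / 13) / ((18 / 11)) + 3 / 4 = 205 / 156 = 1.31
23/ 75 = 0.31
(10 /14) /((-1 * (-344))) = 5 /2408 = 0.00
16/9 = 1.78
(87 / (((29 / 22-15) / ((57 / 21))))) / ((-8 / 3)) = 54549 / 8428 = 6.47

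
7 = 7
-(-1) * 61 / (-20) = -61 / 20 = -3.05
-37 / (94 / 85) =-3145 / 94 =-33.46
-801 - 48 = -849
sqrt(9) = 3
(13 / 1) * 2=26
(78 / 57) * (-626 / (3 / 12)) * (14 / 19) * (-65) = 59244640 / 361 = 164112.58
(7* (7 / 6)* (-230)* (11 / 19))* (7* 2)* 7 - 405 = -6097615 / 57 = -106975.70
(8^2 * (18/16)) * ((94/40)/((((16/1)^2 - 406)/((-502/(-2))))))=-35391/125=-283.13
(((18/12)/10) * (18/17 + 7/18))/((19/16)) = 886/4845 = 0.18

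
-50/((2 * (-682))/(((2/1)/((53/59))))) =1475/18073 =0.08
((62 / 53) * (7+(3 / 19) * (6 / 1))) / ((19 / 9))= 84258 / 19133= 4.40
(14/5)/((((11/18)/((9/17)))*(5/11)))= 2268/425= 5.34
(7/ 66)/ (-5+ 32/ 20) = -0.03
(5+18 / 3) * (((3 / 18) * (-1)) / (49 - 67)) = 11 / 108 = 0.10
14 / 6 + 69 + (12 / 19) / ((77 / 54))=71.78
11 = 11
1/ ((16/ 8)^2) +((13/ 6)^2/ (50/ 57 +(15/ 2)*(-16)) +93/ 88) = 567977/ 448140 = 1.27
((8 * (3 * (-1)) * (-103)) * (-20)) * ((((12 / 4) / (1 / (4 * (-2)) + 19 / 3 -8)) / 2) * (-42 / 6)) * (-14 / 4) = 43606080 / 43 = 1014094.88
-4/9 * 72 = -32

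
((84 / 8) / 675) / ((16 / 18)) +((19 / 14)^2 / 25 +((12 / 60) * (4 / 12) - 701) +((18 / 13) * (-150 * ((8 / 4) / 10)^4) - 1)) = -536742163 / 764400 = -702.17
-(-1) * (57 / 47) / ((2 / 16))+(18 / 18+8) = 879 / 47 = 18.70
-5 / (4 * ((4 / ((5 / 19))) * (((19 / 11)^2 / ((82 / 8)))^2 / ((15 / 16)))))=-0.91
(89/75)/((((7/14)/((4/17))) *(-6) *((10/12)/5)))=-712/1275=-0.56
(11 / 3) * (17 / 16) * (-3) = -187 / 16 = -11.69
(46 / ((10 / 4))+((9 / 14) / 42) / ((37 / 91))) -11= 38527 / 5180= 7.44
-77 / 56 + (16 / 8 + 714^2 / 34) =119957 / 8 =14994.62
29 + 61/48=1453/48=30.27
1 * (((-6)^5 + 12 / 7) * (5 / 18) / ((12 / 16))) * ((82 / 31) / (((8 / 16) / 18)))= -59499200 / 217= -274189.86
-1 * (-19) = 19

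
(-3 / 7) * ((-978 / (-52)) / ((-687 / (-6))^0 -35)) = 1467 / 6188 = 0.24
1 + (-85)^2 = 7226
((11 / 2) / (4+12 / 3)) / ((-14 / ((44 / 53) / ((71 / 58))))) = -3509 / 105364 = -0.03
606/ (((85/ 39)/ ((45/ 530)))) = 106353/ 4505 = 23.61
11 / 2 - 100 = -189 / 2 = -94.50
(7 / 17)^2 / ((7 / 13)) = 91 / 289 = 0.31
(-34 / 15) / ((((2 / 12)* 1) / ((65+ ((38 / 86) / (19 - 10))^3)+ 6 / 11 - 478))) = 5609.38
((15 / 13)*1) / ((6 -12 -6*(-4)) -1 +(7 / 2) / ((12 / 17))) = 0.05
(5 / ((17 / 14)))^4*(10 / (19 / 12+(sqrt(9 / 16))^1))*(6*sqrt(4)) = 1234800000 / 83521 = 14784.31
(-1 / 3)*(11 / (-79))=0.05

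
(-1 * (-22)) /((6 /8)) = 88 /3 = 29.33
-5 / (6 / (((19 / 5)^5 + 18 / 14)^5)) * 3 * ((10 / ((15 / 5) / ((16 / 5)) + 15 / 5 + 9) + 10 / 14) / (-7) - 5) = 8337968144892584798855147580260761794016 / 2032201302051544189453125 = 4102924319788228.78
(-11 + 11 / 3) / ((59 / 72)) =-528 / 59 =-8.95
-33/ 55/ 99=-1/ 165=-0.01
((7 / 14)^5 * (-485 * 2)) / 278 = -485 / 4448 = -0.11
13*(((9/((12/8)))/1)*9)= 702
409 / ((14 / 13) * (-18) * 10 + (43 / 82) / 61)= -26595634 / 12604481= -2.11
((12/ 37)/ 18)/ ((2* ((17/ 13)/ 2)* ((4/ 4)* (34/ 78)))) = 338/ 10693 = 0.03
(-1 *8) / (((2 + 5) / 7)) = -8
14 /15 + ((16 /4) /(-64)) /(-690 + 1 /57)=8810551 /9438960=0.93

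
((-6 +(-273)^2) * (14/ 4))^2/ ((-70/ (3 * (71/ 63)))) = -131437034853/ 40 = -3285925871.32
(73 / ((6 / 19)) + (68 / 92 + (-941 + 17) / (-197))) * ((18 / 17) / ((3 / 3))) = 1135077 / 4531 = 250.51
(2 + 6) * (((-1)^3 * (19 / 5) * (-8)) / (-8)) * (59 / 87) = -8968 / 435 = -20.62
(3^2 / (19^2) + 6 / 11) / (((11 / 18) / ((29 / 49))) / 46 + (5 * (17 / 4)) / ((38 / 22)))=27193590 / 587608307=0.05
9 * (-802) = -7218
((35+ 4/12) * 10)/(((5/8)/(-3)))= -1696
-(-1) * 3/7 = 0.43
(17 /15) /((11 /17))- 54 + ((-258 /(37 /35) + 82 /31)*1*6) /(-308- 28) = -63507029 /1324785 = -47.94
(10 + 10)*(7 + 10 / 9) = 1460 / 9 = 162.22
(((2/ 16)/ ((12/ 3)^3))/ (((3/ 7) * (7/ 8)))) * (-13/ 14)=-13/ 2688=-0.00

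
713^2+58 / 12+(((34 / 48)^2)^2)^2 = 55959416398781569 / 110075314176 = 508373.90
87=87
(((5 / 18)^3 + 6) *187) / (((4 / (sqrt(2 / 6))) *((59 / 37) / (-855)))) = -23082579685 *sqrt(3) / 458784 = -87143.84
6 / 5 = 1.20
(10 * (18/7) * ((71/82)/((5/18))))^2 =529184016/82369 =6424.55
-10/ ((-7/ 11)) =110/ 7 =15.71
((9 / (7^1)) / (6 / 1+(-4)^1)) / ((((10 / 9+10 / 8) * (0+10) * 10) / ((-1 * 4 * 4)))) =-648 / 14875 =-0.04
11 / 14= 0.79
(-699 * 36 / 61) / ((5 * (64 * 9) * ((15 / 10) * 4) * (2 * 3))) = -233 / 58560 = -0.00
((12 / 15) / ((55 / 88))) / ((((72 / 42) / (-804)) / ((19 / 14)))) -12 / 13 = -265084 / 325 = -815.64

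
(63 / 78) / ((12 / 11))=77 / 104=0.74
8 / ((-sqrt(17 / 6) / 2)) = -16 * sqrt(102) / 17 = -9.51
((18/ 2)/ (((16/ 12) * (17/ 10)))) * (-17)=-67.50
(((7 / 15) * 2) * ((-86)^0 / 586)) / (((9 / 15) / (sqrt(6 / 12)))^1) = 7 * sqrt(2) / 5274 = 0.00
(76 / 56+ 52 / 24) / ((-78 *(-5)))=37 / 4095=0.01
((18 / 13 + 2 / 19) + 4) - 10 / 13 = 1166 / 247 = 4.72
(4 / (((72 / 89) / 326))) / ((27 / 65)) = 942955 / 243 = 3880.47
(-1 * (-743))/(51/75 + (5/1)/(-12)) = 222900/79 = 2821.52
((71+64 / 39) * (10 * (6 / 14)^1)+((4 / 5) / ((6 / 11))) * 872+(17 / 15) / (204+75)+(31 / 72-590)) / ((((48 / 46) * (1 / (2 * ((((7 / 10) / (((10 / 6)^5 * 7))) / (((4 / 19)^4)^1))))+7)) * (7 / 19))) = 520885221016139619 / 1426055803739840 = 365.26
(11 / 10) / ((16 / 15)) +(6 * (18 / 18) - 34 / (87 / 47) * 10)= -491785 / 2784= -176.65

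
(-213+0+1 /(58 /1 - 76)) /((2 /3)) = -3835 /12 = -319.58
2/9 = 0.22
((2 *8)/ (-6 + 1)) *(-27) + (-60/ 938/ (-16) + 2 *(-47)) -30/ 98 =-1037707/ 131320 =-7.90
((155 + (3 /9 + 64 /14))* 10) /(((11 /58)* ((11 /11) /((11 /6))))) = 973820 /63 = 15457.46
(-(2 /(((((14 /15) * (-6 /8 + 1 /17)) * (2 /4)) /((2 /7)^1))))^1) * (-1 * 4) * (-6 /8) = 12240 /2303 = 5.31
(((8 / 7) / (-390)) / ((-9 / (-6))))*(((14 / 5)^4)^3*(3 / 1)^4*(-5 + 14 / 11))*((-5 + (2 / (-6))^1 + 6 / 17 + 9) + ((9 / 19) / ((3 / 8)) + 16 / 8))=56241073799763492864 / 56383056640625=997481.82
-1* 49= -49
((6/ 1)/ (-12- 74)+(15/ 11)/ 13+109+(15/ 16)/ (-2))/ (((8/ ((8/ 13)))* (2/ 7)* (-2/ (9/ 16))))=-8.22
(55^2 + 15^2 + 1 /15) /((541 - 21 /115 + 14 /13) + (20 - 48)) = 14576549 /2304816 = 6.32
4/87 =0.05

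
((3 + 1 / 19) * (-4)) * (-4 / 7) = 928 / 133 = 6.98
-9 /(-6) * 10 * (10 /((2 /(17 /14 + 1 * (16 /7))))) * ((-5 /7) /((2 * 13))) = -375 /52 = -7.21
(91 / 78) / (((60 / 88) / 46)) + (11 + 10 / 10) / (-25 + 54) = 103258 / 1305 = 79.12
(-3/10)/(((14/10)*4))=-3/56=-0.05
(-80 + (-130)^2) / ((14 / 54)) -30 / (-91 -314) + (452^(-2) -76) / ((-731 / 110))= 53869865936389 / 830189304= 64888.65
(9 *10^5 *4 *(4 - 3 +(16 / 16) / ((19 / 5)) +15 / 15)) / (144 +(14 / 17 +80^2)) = 1315800000 / 1056989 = 1244.86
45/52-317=-16439/52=-316.13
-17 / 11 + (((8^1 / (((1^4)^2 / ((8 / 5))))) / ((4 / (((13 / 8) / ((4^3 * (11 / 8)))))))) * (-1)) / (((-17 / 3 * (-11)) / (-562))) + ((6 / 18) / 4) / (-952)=-6999821 / 6911520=-1.01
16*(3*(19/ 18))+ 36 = 86.67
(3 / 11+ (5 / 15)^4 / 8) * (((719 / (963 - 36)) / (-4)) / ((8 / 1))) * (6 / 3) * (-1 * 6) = 1405645 / 17620416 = 0.08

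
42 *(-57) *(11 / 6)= -4389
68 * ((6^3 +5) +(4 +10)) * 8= 127840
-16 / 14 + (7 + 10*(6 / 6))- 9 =48 / 7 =6.86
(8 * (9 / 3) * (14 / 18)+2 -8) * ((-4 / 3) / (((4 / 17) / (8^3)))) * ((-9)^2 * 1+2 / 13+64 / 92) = -8094493696 / 2691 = -3007987.25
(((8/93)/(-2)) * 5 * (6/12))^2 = 100/8649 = 0.01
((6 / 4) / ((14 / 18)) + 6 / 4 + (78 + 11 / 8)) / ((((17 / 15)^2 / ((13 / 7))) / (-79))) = -1071494775 / 113288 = -9458.15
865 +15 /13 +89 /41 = 462817 /533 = 868.32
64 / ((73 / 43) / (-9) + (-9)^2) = 12384 / 15637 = 0.79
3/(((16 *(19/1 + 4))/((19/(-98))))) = -57/36064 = -0.00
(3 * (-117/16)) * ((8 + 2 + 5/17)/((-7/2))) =8775/136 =64.52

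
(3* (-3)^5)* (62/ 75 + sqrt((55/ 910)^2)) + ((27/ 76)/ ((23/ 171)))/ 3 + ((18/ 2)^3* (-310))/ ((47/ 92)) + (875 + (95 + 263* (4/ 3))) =-13034803529707/ 29511300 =-441688.56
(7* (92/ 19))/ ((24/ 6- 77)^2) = 644/ 101251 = 0.01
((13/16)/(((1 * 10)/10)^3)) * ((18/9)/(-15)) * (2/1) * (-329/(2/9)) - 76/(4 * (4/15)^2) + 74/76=82933/1520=54.56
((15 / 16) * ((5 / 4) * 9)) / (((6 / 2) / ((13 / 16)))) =2925 / 1024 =2.86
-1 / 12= -0.08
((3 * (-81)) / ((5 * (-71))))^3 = 14348907 / 44738875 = 0.32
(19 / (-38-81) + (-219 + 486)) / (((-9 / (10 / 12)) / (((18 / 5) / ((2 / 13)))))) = -206401 / 357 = -578.15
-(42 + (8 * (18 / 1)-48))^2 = -19044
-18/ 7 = -2.57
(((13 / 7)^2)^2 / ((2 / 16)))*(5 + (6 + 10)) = 685464 / 343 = 1998.44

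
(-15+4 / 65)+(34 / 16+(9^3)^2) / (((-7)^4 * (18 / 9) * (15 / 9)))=128508319 / 2497040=51.46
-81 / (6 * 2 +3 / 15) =-405 / 61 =-6.64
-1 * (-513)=513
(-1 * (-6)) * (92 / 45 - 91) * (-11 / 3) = 88066 / 45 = 1957.02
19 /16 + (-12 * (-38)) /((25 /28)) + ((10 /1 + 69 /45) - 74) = 539329 /1200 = 449.44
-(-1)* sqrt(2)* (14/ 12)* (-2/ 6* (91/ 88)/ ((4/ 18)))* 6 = -1911* sqrt(2)/ 176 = -15.36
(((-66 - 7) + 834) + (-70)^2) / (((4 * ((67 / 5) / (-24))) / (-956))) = 162357480 / 67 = 2423245.97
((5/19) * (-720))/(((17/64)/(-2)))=460800/323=1426.63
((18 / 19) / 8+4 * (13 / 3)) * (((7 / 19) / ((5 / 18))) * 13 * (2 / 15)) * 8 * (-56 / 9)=-162215872 / 81225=-1997.12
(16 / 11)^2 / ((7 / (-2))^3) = -2048 / 41503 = -0.05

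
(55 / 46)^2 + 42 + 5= 102477 / 2116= 48.43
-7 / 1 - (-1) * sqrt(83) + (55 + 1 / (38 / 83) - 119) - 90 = -6035 / 38 + sqrt(83) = -149.71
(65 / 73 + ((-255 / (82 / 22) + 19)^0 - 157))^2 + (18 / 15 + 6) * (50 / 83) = 10643375747 / 442307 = 24063.32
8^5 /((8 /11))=45056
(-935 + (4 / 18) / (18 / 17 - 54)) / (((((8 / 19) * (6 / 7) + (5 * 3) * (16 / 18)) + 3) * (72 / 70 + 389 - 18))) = -3525480077 / 23417877870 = -0.15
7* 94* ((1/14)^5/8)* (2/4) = 47/614656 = 0.00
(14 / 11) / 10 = 7 / 55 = 0.13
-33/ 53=-0.62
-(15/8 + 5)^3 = -166375/512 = -324.95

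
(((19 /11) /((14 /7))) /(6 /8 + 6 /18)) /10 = 57 /715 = 0.08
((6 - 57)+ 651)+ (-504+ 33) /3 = 443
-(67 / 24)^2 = -7.79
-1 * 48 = -48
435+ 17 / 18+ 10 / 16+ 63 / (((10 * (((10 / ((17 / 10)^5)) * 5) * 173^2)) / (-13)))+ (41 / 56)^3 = 8074239503135136341 / 18478164600000000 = 436.96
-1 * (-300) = 300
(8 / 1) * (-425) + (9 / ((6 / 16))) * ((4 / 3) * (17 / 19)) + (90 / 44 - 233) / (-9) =-12586549 / 3762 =-3345.71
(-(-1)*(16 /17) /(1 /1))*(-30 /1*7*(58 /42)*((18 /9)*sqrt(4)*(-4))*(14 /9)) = 1039360 /153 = 6793.20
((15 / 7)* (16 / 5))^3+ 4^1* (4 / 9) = 1000816 / 3087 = 324.20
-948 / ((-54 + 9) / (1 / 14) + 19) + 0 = 948 / 611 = 1.55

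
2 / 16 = 1 / 8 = 0.12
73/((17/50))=3650/17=214.71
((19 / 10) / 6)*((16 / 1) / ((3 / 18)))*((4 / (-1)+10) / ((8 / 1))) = 114 / 5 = 22.80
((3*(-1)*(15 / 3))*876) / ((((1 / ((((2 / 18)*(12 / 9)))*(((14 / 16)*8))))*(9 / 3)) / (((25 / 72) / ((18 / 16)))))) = -1401.92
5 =5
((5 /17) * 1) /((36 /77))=385 /612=0.63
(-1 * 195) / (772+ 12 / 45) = -2925 / 11584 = -0.25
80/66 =40/33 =1.21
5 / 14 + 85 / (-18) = -275 / 63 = -4.37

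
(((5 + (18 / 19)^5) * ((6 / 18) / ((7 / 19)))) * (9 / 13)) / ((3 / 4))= 57080252 / 11859211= 4.81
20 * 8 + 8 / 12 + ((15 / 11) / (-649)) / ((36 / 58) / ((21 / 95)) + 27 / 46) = 36360885796 / 226313439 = 160.67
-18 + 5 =-13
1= 1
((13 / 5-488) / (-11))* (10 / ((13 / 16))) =77664 / 143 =543.10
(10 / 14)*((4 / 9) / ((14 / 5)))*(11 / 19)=550 / 8379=0.07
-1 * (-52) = 52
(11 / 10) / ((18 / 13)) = 143 / 180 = 0.79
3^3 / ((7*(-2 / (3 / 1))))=-81 / 14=-5.79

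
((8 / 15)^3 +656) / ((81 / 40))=17716096 / 54675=324.03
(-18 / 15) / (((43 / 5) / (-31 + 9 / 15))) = 912 / 215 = 4.24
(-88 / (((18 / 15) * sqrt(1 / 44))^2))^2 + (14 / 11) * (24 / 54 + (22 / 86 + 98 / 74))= 10249289292740 / 1417581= 7230126.03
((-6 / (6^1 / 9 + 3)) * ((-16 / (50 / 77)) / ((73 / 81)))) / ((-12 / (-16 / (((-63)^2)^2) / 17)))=64 / 287322525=0.00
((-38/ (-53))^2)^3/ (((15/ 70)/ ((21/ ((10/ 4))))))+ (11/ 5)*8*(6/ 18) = 3720894373144/ 332465416935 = 11.19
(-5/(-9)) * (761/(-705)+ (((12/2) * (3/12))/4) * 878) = 182.32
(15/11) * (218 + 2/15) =297.45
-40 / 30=-4 / 3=-1.33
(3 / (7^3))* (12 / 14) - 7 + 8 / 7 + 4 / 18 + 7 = 29660 / 21609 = 1.37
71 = 71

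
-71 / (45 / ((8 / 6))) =-284 / 135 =-2.10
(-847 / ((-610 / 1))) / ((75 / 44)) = 18634 / 22875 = 0.81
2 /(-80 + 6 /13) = -13 /517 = -0.03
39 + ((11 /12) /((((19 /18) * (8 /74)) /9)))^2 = 121659177 /23104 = 5265.72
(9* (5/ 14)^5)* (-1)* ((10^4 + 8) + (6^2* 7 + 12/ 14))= -536.58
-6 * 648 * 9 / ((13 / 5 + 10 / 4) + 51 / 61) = -7115040 / 1207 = -5894.81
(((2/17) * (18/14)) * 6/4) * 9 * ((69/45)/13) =1863/7735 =0.24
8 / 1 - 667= -659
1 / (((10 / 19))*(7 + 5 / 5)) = 19 / 80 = 0.24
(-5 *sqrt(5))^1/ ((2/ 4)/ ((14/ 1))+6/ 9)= -420 *sqrt(5)/ 59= -15.92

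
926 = 926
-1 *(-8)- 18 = -10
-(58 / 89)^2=-3364 / 7921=-0.42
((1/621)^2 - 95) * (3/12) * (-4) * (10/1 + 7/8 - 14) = -457948675/1542564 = -296.87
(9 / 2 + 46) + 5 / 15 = 305 / 6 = 50.83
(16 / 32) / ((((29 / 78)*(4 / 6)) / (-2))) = -117 / 29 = -4.03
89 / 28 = 3.18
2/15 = 0.13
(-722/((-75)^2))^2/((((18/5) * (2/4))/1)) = 521284/56953125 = 0.01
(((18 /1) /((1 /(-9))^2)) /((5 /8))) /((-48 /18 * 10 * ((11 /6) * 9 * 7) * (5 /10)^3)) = -11664 /1925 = -6.06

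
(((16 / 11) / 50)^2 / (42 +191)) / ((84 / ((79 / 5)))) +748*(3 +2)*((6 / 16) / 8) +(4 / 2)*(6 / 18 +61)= 2940324332783 / 9867550000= 297.98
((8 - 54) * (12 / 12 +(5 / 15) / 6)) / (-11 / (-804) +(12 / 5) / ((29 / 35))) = -3396364 / 203565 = -16.68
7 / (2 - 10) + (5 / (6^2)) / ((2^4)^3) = -129019 / 147456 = -0.87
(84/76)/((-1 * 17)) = -21/323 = -0.07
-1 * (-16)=16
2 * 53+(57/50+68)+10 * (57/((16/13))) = 127653/200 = 638.26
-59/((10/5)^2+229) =-59/233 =-0.25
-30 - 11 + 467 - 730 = -304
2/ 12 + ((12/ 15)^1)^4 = 2161/ 3750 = 0.58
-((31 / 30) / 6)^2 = -961 / 32400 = -0.03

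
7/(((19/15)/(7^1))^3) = 8103375/6859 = 1181.42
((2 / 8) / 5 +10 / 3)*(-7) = -1421 / 60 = -23.68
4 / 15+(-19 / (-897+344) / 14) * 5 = 32393 / 116130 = 0.28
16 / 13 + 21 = 289 / 13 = 22.23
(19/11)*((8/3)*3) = 152/11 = 13.82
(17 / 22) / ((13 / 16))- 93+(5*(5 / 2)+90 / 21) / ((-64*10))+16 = -19494721 / 256256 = -76.08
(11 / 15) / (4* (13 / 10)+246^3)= 11 / 223304118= 0.00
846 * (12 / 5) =10152 / 5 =2030.40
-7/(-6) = 7/6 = 1.17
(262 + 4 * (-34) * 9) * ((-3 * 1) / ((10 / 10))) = 2886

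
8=8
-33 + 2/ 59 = -1945/ 59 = -32.97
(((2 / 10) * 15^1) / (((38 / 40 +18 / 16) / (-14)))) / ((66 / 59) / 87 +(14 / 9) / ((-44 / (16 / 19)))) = 2703448440 / 2259011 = 1196.74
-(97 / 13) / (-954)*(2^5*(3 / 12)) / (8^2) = 97 / 99216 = 0.00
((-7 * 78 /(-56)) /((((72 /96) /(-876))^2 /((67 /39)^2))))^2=2343962175808147456 /1521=1541066519268998.98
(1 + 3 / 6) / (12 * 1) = 1 / 8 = 0.12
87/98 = 0.89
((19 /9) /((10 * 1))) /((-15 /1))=-19 /1350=-0.01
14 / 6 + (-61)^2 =11170 / 3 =3723.33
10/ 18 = 5/ 9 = 0.56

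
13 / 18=0.72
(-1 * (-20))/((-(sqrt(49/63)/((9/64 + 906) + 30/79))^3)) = -12998333306791461401505 * sqrt(7)/1583278391296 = -21720979441.87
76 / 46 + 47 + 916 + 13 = 22486 / 23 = 977.65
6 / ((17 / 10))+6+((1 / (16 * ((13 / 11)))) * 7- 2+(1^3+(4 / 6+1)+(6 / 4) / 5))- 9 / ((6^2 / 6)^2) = 10.62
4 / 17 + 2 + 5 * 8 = 718 / 17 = 42.24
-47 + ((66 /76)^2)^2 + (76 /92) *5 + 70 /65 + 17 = -15102522789 /623455664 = -24.22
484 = 484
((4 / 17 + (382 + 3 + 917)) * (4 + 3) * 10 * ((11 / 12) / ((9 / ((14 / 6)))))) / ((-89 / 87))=-21176.90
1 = 1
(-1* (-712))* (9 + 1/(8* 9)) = 57761/9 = 6417.89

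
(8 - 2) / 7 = 6 / 7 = 0.86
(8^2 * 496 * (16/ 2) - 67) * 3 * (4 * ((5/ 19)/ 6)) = 2538850/ 19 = 133623.68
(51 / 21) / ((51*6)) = 1 / 126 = 0.01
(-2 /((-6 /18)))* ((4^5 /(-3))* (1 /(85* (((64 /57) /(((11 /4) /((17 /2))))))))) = -10032 /1445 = -6.94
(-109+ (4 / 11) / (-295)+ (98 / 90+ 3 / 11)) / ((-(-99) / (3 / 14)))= -628723 / 2698542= -0.23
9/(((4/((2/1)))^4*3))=3/16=0.19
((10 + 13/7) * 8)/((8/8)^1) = 664/7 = 94.86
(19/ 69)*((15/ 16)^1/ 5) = 19/ 368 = 0.05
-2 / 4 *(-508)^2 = -129032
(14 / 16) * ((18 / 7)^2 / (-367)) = -81 / 5138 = -0.02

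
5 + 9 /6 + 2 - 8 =1 /2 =0.50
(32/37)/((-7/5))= -160/259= -0.62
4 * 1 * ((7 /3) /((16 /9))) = 21 /4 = 5.25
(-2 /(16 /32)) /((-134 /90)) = 180 /67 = 2.69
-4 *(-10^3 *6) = 24000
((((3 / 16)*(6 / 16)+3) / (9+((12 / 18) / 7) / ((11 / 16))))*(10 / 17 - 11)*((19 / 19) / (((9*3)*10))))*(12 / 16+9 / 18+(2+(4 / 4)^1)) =-595133 / 10808320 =-0.06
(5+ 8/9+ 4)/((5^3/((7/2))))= 0.28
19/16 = 1.19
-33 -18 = -51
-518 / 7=-74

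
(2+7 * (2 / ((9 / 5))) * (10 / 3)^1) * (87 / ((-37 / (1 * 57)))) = -415454 / 111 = -3742.83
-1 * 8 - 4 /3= -28 /3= -9.33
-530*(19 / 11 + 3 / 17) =-188680 / 187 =-1008.98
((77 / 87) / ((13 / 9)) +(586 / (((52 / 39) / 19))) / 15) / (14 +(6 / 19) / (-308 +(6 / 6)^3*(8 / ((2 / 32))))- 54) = -119760933 / 8595977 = -13.93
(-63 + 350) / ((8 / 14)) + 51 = 2213 / 4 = 553.25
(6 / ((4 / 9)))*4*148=7992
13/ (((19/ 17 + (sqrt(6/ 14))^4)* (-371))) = -1547/ 57452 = -0.03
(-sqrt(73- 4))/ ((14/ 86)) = -43*sqrt(69)/ 7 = -51.03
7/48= 0.15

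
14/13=1.08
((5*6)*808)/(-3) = -8080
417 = 417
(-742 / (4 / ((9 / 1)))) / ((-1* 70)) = 477 / 20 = 23.85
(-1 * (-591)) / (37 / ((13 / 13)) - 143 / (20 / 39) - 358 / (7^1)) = -27580 / 13673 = -2.02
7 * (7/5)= 9.80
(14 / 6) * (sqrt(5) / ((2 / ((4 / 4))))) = 7 * sqrt(5) / 6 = 2.61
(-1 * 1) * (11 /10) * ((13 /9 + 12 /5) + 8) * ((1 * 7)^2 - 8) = -240383 /450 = -534.18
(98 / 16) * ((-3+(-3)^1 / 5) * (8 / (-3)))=294 / 5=58.80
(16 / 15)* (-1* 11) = -176 / 15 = -11.73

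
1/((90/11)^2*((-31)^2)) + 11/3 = 28541821/7784100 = 3.67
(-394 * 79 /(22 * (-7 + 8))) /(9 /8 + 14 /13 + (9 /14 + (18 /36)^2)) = -11329864 /24783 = -457.16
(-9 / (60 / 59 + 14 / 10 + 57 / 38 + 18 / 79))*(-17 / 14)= 3565665 / 1352323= 2.64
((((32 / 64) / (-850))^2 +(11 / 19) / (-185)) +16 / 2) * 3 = 48741008109 / 2031670000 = 23.99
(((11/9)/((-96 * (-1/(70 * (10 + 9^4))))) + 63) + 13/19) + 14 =48704497/8208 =5933.78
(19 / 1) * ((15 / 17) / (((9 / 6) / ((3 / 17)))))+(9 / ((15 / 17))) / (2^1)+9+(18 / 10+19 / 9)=519769 / 26010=19.98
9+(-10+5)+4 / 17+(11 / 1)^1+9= 412 / 17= 24.24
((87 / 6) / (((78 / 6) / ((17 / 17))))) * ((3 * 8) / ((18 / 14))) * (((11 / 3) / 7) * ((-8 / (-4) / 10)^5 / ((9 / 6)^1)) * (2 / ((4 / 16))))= 20416 / 1096875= 0.02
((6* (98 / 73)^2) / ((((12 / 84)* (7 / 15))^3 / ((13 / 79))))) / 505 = 505650600 / 42520091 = 11.89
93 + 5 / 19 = 1772 / 19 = 93.26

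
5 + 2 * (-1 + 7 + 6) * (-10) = -235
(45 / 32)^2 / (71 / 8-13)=-675 / 1408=-0.48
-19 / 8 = -2.38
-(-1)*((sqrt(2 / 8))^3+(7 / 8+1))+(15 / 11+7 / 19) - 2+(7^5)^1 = 3513025 / 209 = 16808.73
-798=-798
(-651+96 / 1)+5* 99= -60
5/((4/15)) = 18.75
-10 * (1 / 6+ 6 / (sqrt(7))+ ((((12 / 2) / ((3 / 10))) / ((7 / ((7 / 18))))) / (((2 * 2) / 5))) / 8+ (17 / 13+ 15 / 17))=-402625 / 15912 - 60 * sqrt(7) / 7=-47.98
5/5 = 1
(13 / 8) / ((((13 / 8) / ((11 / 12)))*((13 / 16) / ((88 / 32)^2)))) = 1331 / 156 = 8.53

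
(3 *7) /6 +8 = 11.50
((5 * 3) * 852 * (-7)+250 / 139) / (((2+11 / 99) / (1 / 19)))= -111912210 / 50179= -2230.26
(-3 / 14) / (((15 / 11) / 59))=-649 / 70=-9.27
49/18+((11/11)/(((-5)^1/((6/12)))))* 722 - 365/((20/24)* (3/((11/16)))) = -61147/360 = -169.85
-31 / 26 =-1.19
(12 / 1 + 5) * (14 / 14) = 17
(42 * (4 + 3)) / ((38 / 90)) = 13230 / 19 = 696.32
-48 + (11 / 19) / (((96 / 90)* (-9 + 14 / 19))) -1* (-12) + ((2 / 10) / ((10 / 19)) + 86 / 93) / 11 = -2309398123 / 64244400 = -35.95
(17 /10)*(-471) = -8007 /10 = -800.70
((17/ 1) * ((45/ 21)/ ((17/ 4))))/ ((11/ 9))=540/ 77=7.01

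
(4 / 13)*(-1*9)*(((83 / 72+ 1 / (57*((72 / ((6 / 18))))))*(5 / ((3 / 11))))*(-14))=5464690 / 6669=819.42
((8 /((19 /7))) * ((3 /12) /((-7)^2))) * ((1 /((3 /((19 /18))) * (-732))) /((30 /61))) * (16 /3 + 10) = -23 /102060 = -0.00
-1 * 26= -26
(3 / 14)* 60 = 90 / 7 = 12.86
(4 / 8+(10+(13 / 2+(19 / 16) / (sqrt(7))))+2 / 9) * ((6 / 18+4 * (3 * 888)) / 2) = 94154.33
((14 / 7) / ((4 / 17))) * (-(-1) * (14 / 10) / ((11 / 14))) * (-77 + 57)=-3332 / 11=-302.91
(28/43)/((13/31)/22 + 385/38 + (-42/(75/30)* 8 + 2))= -0.01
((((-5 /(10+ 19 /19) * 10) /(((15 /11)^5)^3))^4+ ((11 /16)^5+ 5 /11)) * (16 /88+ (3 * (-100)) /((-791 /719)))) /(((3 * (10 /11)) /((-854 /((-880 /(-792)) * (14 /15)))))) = -50107.32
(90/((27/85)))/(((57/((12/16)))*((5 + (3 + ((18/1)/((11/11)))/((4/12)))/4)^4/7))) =54400/286246191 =0.00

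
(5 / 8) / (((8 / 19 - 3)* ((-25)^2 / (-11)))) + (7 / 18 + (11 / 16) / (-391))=134977567 / 344862000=0.39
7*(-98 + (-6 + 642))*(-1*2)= -7532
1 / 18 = 0.06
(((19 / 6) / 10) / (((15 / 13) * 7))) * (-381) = -31369 / 2100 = -14.94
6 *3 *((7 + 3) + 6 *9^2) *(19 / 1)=169632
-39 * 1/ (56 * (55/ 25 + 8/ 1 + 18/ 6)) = -65/ 1232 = -0.05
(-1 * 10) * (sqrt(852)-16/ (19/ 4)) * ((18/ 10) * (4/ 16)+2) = 1568/ 19-49 * sqrt(213) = -632.61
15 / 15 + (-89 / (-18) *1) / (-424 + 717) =5363 / 5274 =1.02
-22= -22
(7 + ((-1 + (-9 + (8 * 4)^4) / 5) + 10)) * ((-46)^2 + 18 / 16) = 17760934239 / 40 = 444023355.98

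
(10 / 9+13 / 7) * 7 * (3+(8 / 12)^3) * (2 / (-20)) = -6.85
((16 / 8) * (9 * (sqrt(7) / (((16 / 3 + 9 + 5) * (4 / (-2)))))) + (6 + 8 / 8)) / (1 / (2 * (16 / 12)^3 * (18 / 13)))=1792 / 39 - 1152 * sqrt(7) / 377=37.86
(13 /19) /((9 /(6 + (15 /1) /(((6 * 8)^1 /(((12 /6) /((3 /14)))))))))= 1391 /2052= 0.68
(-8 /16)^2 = 1 /4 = 0.25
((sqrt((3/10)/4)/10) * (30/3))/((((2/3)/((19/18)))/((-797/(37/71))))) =-1075153 * sqrt(30)/8880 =-663.16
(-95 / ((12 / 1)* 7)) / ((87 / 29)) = -95 / 252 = -0.38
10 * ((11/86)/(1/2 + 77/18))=495/1849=0.27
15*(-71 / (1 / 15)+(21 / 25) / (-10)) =-15976.26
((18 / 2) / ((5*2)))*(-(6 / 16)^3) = -243 / 5120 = -0.05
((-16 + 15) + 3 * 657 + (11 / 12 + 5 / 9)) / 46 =70973 / 1656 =42.86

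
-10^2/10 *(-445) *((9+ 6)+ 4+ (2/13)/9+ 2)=10942550/117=93526.07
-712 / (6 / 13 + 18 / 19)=-43966 / 87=-505.36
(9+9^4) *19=124830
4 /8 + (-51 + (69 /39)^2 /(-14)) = -60006 /1183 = -50.72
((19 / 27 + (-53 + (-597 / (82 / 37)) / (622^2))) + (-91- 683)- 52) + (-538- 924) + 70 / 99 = -22044020843137 / 9422172936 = -2339.59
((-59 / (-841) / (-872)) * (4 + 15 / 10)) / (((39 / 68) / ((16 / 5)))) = -44132 / 17875455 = -0.00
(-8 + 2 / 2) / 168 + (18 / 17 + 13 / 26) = 619 / 408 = 1.52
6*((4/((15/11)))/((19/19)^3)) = 88/5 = 17.60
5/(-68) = -0.07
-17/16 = -1.06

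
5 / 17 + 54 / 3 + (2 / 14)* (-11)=1990 / 119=16.72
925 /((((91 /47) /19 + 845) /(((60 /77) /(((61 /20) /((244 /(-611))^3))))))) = -1255614240000 /70504533848749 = -0.02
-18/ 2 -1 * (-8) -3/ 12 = -5/ 4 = -1.25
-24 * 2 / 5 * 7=-67.20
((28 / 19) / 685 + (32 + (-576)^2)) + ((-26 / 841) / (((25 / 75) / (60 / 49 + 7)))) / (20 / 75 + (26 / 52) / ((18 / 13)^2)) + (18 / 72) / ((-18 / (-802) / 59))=332463.75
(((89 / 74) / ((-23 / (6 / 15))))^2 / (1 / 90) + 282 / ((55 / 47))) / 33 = 3200042804 / 438141605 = 7.30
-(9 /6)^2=-2.25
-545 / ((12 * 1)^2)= -545 / 144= -3.78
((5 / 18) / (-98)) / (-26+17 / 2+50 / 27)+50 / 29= 828187 / 480298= 1.72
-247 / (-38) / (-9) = -0.72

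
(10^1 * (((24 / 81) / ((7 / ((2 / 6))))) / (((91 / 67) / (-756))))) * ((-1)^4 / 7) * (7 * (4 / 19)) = -85760 / 5187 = -16.53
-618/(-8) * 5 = 1545/4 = 386.25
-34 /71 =-0.48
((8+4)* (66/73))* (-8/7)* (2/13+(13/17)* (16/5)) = -18209664/564655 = -32.25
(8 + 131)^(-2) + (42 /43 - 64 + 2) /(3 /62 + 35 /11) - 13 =-58369515716 /1830259009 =-31.89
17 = 17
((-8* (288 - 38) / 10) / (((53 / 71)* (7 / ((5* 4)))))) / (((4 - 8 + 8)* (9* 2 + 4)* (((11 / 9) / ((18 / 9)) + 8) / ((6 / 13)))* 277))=-766800 / 455566111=-0.00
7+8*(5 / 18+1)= 155 / 9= 17.22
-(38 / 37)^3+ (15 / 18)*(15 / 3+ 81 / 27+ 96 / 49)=53730476 / 7445991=7.22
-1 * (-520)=520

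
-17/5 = -3.40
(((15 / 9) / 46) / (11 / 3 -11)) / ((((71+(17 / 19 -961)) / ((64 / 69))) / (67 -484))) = -0.00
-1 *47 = -47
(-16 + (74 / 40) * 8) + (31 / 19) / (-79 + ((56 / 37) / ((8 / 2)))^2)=-2503813 / 2051145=-1.22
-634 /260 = -317 /130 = -2.44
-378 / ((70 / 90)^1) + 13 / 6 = -2903 / 6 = -483.83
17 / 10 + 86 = 877 / 10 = 87.70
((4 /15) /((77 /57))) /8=19 /770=0.02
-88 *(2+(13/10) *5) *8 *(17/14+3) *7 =-176528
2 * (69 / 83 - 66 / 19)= -8334 / 1577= -5.28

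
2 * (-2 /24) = -1 /6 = -0.17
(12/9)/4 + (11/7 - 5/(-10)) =101/42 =2.40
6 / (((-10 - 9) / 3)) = -18 / 19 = -0.95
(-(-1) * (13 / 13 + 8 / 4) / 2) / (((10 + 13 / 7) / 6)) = 63 / 83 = 0.76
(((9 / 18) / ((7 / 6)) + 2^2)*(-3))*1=-93 / 7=-13.29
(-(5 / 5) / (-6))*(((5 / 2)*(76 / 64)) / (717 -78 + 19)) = 95 / 126336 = 0.00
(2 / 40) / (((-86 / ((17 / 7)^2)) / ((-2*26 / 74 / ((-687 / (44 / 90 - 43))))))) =7187141 / 48202049700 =0.00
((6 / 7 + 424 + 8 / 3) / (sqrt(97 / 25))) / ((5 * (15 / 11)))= 98758 * sqrt(97) / 30555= 31.83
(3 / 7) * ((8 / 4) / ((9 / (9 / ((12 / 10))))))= 5 / 7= 0.71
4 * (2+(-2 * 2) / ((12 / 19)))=-52 / 3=-17.33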